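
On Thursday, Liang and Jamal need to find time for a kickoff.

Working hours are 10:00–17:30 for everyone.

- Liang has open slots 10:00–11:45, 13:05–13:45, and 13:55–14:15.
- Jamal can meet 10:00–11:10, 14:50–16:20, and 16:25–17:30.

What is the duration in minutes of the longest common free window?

Liang ∩ Jamal: 10:00–11:10.
Single common window of 70 minutes.

70 minutes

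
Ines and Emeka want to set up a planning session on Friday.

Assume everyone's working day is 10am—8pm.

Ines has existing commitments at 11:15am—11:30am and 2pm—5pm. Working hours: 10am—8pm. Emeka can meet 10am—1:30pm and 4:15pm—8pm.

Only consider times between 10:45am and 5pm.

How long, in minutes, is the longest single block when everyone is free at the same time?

120 minutes

Ines free within 10:00–20:00: 10:00–11:15, 11:30–14:00, 17:00–20:00.
Ines ∩ Emeka: 10:00–11:15, 11:30–13:30, 17:00–20:00.
Restricted to 10:45–17:00: 10:45–11:15, 11:30–13:30.
Common window lengths: 30, 120 min; longest is 120.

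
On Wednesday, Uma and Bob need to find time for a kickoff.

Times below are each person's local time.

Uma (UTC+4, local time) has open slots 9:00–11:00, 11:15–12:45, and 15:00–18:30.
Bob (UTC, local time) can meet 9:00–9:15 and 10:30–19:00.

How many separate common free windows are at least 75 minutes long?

Uma → UTC: 05:00–07:00, 07:15–08:45, 11:00–14:30.
Bob → UTC: 09:00–09:15, 10:30–19:00.
Uma ∩ Bob: 11:00–14:30.
Windows ≥ 75 min: 11:00–14:30.
That's 1 window.

1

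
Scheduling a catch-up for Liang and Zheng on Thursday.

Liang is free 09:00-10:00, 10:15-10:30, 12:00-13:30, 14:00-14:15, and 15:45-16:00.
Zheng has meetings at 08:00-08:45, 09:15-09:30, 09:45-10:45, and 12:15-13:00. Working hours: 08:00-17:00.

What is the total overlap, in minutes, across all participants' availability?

Zheng free within 08:00–17:00: 08:45–09:15, 09:30–09:45, 10:45–12:15, 13:00–17:00.
Liang ∩ Zheng: 09:00–09:15, 09:30–09:45, 12:00–12:15, 13:00–13:30, 14:00–14:15, 15:45–16:00.
Total common minutes: 15 + 15 + 15 + 30 + 15 + 15 = 105.

105 minutes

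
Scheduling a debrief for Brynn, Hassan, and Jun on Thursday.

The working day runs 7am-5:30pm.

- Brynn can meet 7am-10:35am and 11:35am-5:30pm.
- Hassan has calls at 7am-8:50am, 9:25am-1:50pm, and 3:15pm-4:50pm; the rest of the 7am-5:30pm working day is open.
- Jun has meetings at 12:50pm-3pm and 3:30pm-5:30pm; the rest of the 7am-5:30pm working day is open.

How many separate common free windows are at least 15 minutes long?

Hassan free within 07:00–17:30: 08:50–09:25, 13:50–15:15, 16:50–17:30.
Jun free within 07:00–17:30: 07:00–12:50, 15:00–15:30.
Brynn ∩ Hassan: 08:50–09:25, 13:50–15:15, 16:50–17:30.
Brynn ∩ Hassan ∩ Jun: 08:50–09:25, 15:00–15:15.
Windows ≥ 15 min: 08:50–09:25, 15:00–15:15.
That's 2 windows.

2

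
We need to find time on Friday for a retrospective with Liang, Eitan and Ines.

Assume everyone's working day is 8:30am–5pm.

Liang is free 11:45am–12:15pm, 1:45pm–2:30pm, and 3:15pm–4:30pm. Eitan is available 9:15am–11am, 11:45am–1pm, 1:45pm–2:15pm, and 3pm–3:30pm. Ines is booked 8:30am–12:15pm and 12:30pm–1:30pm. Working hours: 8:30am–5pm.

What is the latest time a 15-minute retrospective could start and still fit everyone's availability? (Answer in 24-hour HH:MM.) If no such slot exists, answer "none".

15:15

Ines free within 08:30–17:00: 12:15–12:30, 13:30–17:00.
Liang ∩ Eitan: 11:45–12:15, 13:45–14:15, 15:15–15:30.
Liang ∩ Eitan ∩ Ines: 13:45–14:15, 15:15–15:30.
Windows ≥ 15 min: 13:45–14:15, 15:15–15:30.
Latest start in the last window 15:15–15:30 is 15:30 − 15 min = 15:15.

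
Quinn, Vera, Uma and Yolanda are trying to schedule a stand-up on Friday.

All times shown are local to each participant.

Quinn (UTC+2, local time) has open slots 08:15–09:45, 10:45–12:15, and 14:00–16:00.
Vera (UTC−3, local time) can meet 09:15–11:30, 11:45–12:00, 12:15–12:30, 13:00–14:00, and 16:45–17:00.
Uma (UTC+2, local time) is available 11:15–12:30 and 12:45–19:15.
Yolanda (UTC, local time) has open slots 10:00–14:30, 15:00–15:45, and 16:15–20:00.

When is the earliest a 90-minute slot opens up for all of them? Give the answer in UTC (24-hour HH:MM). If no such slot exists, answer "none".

12:15

Quinn → UTC: 06:15–07:45, 08:45–10:15, 12:00–14:00.
Vera → UTC: 12:15–14:30, 14:45–15:00, 15:15–15:30, 16:00–17:00, 19:45–20:00.
Uma → UTC: 09:15–10:30, 10:45–17:15.
Yolanda → UTC: 10:00–14:30, 15:00–15:45, 16:15–20:00.
Quinn ∩ Vera: 12:15–14:00.
Quinn ∩ Vera ∩ Uma: 12:15–14:00.
Quinn ∩ Vera ∩ Uma ∩ Yolanda: 12:15–14:00.
Windows ≥ 90 min: 12:15–14:00.
Earliest such window starts at 12:15.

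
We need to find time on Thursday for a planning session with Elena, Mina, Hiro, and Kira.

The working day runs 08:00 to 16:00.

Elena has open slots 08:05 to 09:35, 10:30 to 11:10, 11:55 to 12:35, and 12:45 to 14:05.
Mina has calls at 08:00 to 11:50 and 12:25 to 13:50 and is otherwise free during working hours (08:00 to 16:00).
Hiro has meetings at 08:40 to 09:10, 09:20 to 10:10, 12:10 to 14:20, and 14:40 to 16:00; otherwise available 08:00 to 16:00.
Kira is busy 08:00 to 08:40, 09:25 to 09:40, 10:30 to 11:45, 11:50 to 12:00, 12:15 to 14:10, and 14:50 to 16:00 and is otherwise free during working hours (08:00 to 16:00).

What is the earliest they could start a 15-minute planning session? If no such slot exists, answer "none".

Mina free within 08:00–16:00: 11:50–12:25, 13:50–16:00.
Hiro free within 08:00–16:00: 08:00–08:40, 09:10–09:20, 10:10–12:10, 14:20–14:40.
Kira free within 08:00–16:00: 08:40–09:25, 09:40–10:30, 11:45–11:50, 12:00–12:15, 14:10–14:50.
Elena ∩ Mina: 11:55–12:25, 13:50–14:05.
Elena ∩ Mina ∩ Hiro: 11:55–12:10.
Elena ∩ Mina ∩ Hiro ∩ Kira: 12:00–12:10.
Windows ≥ 15 min: (none).

none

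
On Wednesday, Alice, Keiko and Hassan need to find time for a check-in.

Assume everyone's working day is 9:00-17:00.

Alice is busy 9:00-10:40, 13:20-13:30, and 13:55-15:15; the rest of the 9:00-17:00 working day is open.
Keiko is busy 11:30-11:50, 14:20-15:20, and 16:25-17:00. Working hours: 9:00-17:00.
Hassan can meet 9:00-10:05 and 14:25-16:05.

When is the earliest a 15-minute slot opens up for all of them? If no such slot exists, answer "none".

Alice free within 09:00–17:00: 10:40–13:20, 13:30–13:55, 15:15–17:00.
Keiko free within 09:00–17:00: 09:00–11:30, 11:50–14:20, 15:20–16:25.
Alice ∩ Keiko: 10:40–11:30, 11:50–13:20, 13:30–13:55, 15:20–16:25.
Alice ∩ Keiko ∩ Hassan: 15:20–16:05.
Windows ≥ 15 min: 15:20–16:05.
Earliest such window starts at 15:20.

15:20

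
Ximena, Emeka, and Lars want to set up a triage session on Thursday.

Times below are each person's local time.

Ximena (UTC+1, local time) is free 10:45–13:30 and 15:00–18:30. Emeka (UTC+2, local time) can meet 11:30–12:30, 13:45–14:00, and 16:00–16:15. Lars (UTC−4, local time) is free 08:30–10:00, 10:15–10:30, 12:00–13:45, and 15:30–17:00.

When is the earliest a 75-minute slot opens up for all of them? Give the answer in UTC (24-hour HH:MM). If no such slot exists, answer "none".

none

Ximena → UTC: 09:45–12:30, 14:00–17:30.
Emeka → UTC: 09:30–10:30, 11:45–12:00, 14:00–14:15.
Lars → UTC: 12:30–14:00, 14:15–14:30, 16:00–17:45, 19:30–21:00.
Ximena ∩ Emeka: 09:45–10:30, 11:45–12:00, 14:00–14:15.
Ximena ∩ Emeka ∩ Lars: (none).
Windows ≥ 75 min: (none).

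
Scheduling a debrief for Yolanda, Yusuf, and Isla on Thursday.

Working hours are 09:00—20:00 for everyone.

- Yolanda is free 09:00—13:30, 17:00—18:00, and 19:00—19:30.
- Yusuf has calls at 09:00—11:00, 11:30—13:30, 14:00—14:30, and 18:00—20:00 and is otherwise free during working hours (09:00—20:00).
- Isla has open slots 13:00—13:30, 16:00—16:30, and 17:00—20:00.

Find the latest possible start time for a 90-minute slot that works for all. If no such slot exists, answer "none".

none

Yusuf free within 09:00–20:00: 11:00–11:30, 13:30–14:00, 14:30–18:00.
Yolanda ∩ Yusuf: 11:00–11:30, 17:00–18:00.
Yolanda ∩ Yusuf ∩ Isla: 17:00–18:00.
Windows ≥ 90 min: (none).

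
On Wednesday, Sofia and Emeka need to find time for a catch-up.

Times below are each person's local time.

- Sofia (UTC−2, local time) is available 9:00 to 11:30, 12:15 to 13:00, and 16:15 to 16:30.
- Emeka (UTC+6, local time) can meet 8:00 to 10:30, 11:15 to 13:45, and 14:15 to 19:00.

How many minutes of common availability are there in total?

Sofia → UTC: 11:00–13:30, 14:15–15:00, 18:15–18:30.
Emeka → UTC: 02:00–04:30, 05:15–07:45, 08:15–13:00.
Sofia ∩ Emeka: 11:00–13:00.
Total common minutes: 120.

120 minutes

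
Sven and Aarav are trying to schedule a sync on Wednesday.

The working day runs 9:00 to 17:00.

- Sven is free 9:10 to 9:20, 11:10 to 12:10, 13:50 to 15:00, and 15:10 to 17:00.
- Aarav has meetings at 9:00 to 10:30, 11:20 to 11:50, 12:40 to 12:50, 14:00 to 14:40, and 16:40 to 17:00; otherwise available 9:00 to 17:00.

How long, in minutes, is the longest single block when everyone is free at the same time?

Aarav free within 09:00–17:00: 10:30–11:20, 11:50–12:40, 12:50–14:00, 14:40–16:40.
Sven ∩ Aarav: 11:10–11:20, 11:50–12:10, 13:50–14:00, 14:40–15:00, 15:10–16:40.
Common window lengths: 10, 20, 10, 20, 90 min; longest is 90.

90 minutes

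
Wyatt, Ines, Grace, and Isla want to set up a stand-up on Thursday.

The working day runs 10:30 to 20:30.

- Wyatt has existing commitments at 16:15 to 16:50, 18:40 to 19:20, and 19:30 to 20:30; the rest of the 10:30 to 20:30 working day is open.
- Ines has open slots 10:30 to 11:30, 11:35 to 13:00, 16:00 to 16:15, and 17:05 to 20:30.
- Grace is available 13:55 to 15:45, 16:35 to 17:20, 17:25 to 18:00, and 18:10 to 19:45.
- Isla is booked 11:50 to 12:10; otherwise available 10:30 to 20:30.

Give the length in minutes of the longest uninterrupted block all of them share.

Wyatt free within 10:30–20:30: 10:30–16:15, 16:50–18:40, 19:20–19:30.
Isla free within 10:30–20:30: 10:30–11:50, 12:10–20:30.
Wyatt ∩ Ines: 10:30–11:30, 11:35–13:00, 16:00–16:15, 17:05–18:40, 19:20–19:30.
Wyatt ∩ Ines ∩ Grace: 17:05–17:20, 17:25–18:00, 18:10–18:40, 19:20–19:30.
Wyatt ∩ Ines ∩ Grace ∩ Isla: 17:05–17:20, 17:25–18:00, 18:10–18:40, 19:20–19:30.
Common window lengths: 15, 35, 30, 10 min; longest is 35.

35 minutes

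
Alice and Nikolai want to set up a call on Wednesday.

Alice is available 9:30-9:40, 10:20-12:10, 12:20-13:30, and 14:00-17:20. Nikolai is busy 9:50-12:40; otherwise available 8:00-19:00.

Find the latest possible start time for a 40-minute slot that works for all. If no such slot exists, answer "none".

Nikolai free within 08:00–19:00: 08:00–09:50, 12:40–19:00.
Alice ∩ Nikolai: 09:30–09:40, 12:40–13:30, 14:00–17:20.
Windows ≥ 40 min: 12:40–13:30, 14:00–17:20.
Latest start in the last window 14:00–17:20 is 17:20 − 40 min = 16:40.

16:40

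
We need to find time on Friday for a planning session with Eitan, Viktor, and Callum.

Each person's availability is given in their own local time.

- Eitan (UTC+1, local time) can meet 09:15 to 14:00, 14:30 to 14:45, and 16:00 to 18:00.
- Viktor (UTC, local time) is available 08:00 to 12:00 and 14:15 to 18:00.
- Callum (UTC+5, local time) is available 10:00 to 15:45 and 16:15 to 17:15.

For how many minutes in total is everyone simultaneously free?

195 minutes

Eitan → UTC: 08:15–13:00, 13:30–13:45, 15:00–17:00.
Viktor → UTC: 08:00–12:00, 14:15–18:00.
Callum → UTC: 05:00–10:45, 11:15–12:15.
Eitan ∩ Viktor: 08:15–12:00, 15:00–17:00.
Eitan ∩ Viktor ∩ Callum: 08:15–10:45, 11:15–12:00.
Total common minutes: 150 + 45 = 195.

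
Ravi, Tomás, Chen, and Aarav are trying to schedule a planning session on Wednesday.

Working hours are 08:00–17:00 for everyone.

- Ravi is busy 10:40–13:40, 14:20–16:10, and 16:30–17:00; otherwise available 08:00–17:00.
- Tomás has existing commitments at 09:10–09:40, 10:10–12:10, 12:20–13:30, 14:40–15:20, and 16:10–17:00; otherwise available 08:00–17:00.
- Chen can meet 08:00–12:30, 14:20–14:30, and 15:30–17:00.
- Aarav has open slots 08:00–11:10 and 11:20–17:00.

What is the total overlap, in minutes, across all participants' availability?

100 minutes

Ravi free within 08:00–17:00: 08:00–10:40, 13:40–14:20, 16:10–16:30.
Tomás free within 08:00–17:00: 08:00–09:10, 09:40–10:10, 12:10–12:20, 13:30–14:40, 15:20–16:10.
Ravi ∩ Tomás: 08:00–09:10, 09:40–10:10, 13:40–14:20.
Ravi ∩ Tomás ∩ Chen: 08:00–09:10, 09:40–10:10.
Ravi ∩ Tomás ∩ Chen ∩ Aarav: 08:00–09:10, 09:40–10:10.
Total common minutes: 70 + 30 = 100.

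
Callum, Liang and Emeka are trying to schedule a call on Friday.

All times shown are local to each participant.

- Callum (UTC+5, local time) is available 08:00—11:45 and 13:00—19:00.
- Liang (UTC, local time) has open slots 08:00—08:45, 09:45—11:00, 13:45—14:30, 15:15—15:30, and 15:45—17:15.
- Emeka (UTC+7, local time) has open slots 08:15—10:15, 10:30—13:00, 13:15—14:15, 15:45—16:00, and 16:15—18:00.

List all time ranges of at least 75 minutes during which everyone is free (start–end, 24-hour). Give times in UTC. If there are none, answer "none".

09:45–11:00

Callum → UTC: 03:00–06:45, 08:00–14:00.
Liang → UTC: 08:00–08:45, 09:45–11:00, 13:45–14:30, 15:15–15:30, 15:45–17:15.
Emeka → UTC: 01:15–03:15, 03:30–06:00, 06:15–07:15, 08:45–09:00, 09:15–11:00.
Callum ∩ Liang: 08:00–08:45, 09:45–11:00, 13:45–14:00.
Callum ∩ Liang ∩ Emeka: 09:45–11:00.
Windows ≥ 75 min: 09:45–11:00.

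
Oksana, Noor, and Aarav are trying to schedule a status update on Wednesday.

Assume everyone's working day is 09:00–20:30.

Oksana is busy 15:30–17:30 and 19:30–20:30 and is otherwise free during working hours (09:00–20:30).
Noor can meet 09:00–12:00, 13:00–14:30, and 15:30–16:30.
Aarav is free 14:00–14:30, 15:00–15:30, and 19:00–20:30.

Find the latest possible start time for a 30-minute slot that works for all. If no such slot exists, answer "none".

14:00

Oksana free within 09:00–20:30: 09:00–15:30, 17:30–19:30.
Oksana ∩ Noor: 09:00–12:00, 13:00–14:30.
Oksana ∩ Noor ∩ Aarav: 14:00–14:30.
Windows ≥ 30 min: 14:00–14:30.
Latest start in the last window 14:00–14:30 is 14:30 − 30 min = 14:00.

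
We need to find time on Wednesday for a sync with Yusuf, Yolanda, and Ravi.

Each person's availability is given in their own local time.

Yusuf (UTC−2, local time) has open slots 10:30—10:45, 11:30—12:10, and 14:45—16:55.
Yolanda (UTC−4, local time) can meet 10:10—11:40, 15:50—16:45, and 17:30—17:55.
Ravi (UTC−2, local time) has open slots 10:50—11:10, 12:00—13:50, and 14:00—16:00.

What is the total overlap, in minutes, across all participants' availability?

Yusuf → UTC: 12:30–12:45, 13:30–14:10, 16:45–18:55.
Yolanda → UTC: 14:10–15:40, 19:50–20:45, 21:30–21:55.
Ravi → UTC: 12:50–13:10, 14:00–15:50, 16:00–18:00.
Yusuf ∩ Yolanda: (none).
Yusuf ∩ Yolanda ∩ Ravi: (none).
Total common minutes: 0.

0 minutes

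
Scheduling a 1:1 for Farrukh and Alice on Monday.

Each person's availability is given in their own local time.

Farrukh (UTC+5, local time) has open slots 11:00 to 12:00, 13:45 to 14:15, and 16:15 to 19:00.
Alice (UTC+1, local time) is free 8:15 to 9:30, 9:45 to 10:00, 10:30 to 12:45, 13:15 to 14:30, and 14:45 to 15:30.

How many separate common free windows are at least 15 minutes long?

Farrukh → UTC: 06:00–07:00, 08:45–09:15, 11:15–14:00.
Alice → UTC: 07:15–08:30, 08:45–09:00, 09:30–11:45, 12:15–13:30, 13:45–14:30.
Farrukh ∩ Alice: 08:45–09:00, 11:15–11:45, 12:15–13:30, 13:45–14:00.
Windows ≥ 15 min: 08:45–09:00, 11:15–11:45, 12:15–13:30, 13:45–14:00.
That's 4 windows.

4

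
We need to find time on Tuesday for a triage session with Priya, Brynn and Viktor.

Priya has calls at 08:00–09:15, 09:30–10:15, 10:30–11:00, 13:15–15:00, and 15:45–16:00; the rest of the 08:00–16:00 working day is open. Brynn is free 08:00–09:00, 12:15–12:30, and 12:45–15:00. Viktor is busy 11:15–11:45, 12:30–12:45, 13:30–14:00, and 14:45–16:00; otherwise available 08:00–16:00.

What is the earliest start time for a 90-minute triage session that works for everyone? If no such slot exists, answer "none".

none

Priya free within 08:00–16:00: 09:15–09:30, 10:15–10:30, 11:00–13:15, 15:00–15:45.
Viktor free within 08:00–16:00: 08:00–11:15, 11:45–12:30, 12:45–13:30, 14:00–14:45.
Priya ∩ Brynn: 12:15–12:30, 12:45–13:15.
Priya ∩ Brynn ∩ Viktor: 12:15–12:30, 12:45–13:15.
Windows ≥ 90 min: (none).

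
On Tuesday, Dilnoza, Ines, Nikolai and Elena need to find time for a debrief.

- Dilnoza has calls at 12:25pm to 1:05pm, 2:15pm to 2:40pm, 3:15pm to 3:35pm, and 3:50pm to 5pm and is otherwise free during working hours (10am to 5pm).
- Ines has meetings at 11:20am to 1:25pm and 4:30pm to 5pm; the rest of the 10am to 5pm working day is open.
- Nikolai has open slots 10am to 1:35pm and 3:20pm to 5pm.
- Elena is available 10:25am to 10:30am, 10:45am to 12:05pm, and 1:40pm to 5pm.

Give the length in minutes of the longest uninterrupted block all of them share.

35 minutes

Dilnoza free within 10:00–17:00: 10:00–12:25, 13:05–14:15, 14:40–15:15, 15:35–15:50.
Ines free within 10:00–17:00: 10:00–11:20, 13:25–16:30.
Dilnoza ∩ Ines: 10:00–11:20, 13:25–14:15, 14:40–15:15, 15:35–15:50.
Dilnoza ∩ Ines ∩ Nikolai: 10:00–11:20, 13:25–13:35, 15:35–15:50.
Dilnoza ∩ Ines ∩ Nikolai ∩ Elena: 10:25–10:30, 10:45–11:20, 15:35–15:50.
Common window lengths: 5, 35, 15 min; longest is 35.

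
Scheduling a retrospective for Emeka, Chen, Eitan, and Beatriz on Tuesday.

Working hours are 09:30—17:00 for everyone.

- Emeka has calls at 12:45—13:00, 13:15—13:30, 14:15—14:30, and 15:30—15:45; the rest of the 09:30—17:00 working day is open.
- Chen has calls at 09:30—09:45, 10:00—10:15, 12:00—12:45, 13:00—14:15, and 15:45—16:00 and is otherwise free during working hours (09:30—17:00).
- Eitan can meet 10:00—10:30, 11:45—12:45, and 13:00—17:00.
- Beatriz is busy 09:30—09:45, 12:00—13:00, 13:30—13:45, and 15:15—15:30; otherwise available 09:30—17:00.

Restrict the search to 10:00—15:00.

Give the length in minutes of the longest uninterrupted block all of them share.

Emeka free within 09:30–17:00: 09:30–12:45, 13:00–13:15, 13:30–14:15, 14:30–15:30, 15:45–17:00.
Chen free within 09:30–17:00: 09:45–10:00, 10:15–12:00, 12:45–13:00, 14:15–15:45, 16:00–17:00.
Beatriz free within 09:30–17:00: 09:45–12:00, 13:00–13:30, 13:45–15:15, 15:30–17:00.
Emeka ∩ Chen: 09:45–10:00, 10:15–12:00, 14:30–15:30, 16:00–17:00.
Emeka ∩ Chen ∩ Eitan: 10:15–10:30, 11:45–12:00, 14:30–15:30, 16:00–17:00.
Emeka ∩ Chen ∩ Eitan ∩ Beatriz: 10:15–10:30, 11:45–12:00, 14:30–15:15, 16:00–17:00.
Restricted to 10:00–15:00: 10:15–10:30, 11:45–12:00, 14:30–15:00.
Common window lengths: 15, 15, 30 min; longest is 30.

30 minutes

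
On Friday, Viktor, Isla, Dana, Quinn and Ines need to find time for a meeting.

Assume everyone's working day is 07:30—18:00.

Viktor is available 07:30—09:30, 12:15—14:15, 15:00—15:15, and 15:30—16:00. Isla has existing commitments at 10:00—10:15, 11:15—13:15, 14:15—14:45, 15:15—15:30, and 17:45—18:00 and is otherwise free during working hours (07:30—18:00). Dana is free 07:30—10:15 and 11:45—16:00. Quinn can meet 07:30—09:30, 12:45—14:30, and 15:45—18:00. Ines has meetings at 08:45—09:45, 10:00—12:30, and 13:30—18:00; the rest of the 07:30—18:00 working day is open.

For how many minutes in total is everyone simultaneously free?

90 minutes

Isla free within 07:30–18:00: 07:30–10:00, 10:15–11:15, 13:15–14:15, 14:45–15:15, 15:30–17:45.
Ines free within 07:30–18:00: 07:30–08:45, 09:45–10:00, 12:30–13:30.
Viktor ∩ Isla: 07:30–09:30, 13:15–14:15, 15:00–15:15, 15:30–16:00.
Viktor ∩ Isla ∩ Dana: 07:30–09:30, 13:15–14:15, 15:00–15:15, 15:30–16:00.
Viktor ∩ Isla ∩ Dana ∩ Quinn: 07:30–09:30, 13:15–14:15, 15:45–16:00.
Viktor ∩ Isla ∩ Dana ∩ Quinn ∩ Ines: 07:30–08:45, 13:15–13:30.
Total common minutes: 75 + 15 = 90.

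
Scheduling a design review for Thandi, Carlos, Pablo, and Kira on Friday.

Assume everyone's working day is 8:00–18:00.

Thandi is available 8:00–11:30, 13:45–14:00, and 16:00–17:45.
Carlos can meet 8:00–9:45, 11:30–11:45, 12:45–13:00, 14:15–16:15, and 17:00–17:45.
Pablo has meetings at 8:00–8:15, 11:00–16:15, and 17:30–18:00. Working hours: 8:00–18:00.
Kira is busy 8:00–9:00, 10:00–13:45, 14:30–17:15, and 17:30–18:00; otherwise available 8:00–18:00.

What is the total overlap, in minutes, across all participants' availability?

60 minutes

Pablo free within 08:00–18:00: 08:15–11:00, 16:15–17:30.
Kira free within 08:00–18:00: 09:00–10:00, 13:45–14:30, 17:15–17:30.
Thandi ∩ Carlos: 08:00–09:45, 16:00–16:15, 17:00–17:45.
Thandi ∩ Carlos ∩ Pablo: 08:15–09:45, 17:00–17:30.
Thandi ∩ Carlos ∩ Pablo ∩ Kira: 09:00–09:45, 17:15–17:30.
Total common minutes: 45 + 15 = 60.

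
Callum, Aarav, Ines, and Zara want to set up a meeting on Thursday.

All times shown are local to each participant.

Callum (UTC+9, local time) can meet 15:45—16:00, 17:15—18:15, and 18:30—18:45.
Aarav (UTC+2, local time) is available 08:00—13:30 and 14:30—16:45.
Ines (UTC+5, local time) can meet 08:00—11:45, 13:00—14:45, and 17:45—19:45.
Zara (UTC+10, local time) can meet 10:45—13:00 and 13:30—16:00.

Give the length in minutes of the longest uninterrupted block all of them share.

Callum → UTC: 06:45–07:00, 08:15–09:15, 09:30–09:45.
Aarav → UTC: 06:00–11:30, 12:30–14:45.
Ines → UTC: 03:00–06:45, 08:00–09:45, 12:45–14:45.
Zara → UTC: 00:45–03:00, 03:30–06:00.
Callum ∩ Aarav: 06:45–07:00, 08:15–09:15, 09:30–09:45.
Callum ∩ Aarav ∩ Ines: 08:15–09:15, 09:30–09:45.
Callum ∩ Aarav ∩ Ines ∩ Zara: (none).
No common window.

0 minutes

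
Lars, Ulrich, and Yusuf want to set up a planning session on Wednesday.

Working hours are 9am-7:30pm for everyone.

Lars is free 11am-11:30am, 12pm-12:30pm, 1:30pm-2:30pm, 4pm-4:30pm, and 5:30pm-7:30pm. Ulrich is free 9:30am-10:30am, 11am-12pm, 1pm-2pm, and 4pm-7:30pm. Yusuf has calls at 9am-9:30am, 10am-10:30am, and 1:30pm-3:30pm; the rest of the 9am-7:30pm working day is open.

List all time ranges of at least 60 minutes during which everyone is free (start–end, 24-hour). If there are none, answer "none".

Yusuf free within 09:00–19:30: 09:30–10:00, 10:30–13:30, 15:30–19:30.
Lars ∩ Ulrich: 11:00–11:30, 13:30–14:00, 16:00–16:30, 17:30–19:30.
Lars ∩ Ulrich ∩ Yusuf: 11:00–11:30, 16:00–16:30, 17:30–19:30.
Windows ≥ 60 min: 17:30–19:30.

17:30–19:30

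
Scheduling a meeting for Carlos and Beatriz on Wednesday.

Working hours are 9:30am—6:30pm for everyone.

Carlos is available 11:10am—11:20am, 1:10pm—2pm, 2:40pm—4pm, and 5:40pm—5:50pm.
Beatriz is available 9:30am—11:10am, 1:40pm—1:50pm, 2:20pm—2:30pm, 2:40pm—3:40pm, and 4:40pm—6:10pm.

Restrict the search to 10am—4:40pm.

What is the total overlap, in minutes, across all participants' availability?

70 minutes

Carlos ∩ Beatriz: 13:40–13:50, 14:40–15:40, 17:40–17:50.
Restricted to 10:00–16:40: 13:40–13:50, 14:40–15:40.
Total common minutes: 10 + 60 = 70.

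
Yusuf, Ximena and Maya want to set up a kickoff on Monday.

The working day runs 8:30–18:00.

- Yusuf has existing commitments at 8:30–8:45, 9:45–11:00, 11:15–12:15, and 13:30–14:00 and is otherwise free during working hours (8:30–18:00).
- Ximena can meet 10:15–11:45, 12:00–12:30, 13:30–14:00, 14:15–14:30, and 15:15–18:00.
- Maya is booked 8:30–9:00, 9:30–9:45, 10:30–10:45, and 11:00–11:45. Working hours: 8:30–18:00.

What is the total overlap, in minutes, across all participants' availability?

Yusuf free within 08:30–18:00: 08:45–09:45, 11:00–11:15, 12:15–13:30, 14:00–18:00.
Maya free within 08:30–18:00: 09:00–09:30, 09:45–10:30, 10:45–11:00, 11:45–18:00.
Yusuf ∩ Ximena: 11:00–11:15, 12:15–12:30, 14:15–14:30, 15:15–18:00.
Yusuf ∩ Ximena ∩ Maya: 12:15–12:30, 14:15–14:30, 15:15–18:00.
Total common minutes: 15 + 15 + 165 = 195.

195 minutes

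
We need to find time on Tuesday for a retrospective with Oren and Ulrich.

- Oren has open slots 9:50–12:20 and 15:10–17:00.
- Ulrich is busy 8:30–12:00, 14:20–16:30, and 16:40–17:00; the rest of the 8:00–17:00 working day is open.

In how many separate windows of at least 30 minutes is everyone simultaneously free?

0

Ulrich free within 08:00–17:00: 08:00–08:30, 12:00–14:20, 16:30–16:40.
Oren ∩ Ulrich: 12:00–12:20, 16:30–16:40.
Windows ≥ 30 min: (none).
That's 0 windows.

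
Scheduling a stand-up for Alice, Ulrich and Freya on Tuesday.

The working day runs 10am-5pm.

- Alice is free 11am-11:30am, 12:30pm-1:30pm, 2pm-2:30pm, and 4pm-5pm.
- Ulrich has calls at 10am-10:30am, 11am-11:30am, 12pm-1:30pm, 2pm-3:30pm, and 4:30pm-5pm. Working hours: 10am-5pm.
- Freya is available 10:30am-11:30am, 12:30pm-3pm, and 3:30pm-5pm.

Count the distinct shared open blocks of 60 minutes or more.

Ulrich free within 10:00–17:00: 10:30–11:00, 11:30–12:00, 13:30–14:00, 15:30–16:30.
Alice ∩ Ulrich: 16:00–16:30.
Alice ∩ Ulrich ∩ Freya: 16:00–16:30.
Windows ≥ 60 min: (none).
That's 0 windows.

0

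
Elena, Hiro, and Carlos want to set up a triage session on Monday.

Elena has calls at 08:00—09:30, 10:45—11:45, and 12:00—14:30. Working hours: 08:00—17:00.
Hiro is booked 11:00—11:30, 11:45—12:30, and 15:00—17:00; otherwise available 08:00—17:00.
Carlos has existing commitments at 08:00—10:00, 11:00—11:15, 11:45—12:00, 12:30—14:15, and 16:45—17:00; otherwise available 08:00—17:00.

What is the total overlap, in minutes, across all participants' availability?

Elena free within 08:00–17:00: 09:30–10:45, 11:45–12:00, 14:30–17:00.
Hiro free within 08:00–17:00: 08:00–11:00, 11:30–11:45, 12:30–15:00.
Carlos free within 08:00–17:00: 10:00–11:00, 11:15–11:45, 12:00–12:30, 14:15–16:45.
Elena ∩ Hiro: 09:30–10:45, 14:30–15:00.
Elena ∩ Hiro ∩ Carlos: 10:00–10:45, 14:30–15:00.
Total common minutes: 45 + 30 = 75.

75 minutes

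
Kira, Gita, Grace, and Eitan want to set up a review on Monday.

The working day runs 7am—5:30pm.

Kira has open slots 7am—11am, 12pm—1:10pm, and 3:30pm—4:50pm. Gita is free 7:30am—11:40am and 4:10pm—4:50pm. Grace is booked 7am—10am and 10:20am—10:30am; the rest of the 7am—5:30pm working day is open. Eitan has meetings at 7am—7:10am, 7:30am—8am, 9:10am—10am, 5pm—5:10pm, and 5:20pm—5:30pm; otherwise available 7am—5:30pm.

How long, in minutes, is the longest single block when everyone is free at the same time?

Grace free within 07:00–17:30: 10:00–10:20, 10:30–17:30.
Eitan free within 07:00–17:30: 07:10–07:30, 08:00–09:10, 10:00–17:00, 17:10–17:20.
Kira ∩ Gita: 07:30–11:00, 16:10–16:50.
Kira ∩ Gita ∩ Grace: 10:00–10:20, 10:30–11:00, 16:10–16:50.
Kira ∩ Gita ∩ Grace ∩ Eitan: 10:00–10:20, 10:30–11:00, 16:10–16:50.
Common window lengths: 20, 30, 40 min; longest is 40.

40 minutes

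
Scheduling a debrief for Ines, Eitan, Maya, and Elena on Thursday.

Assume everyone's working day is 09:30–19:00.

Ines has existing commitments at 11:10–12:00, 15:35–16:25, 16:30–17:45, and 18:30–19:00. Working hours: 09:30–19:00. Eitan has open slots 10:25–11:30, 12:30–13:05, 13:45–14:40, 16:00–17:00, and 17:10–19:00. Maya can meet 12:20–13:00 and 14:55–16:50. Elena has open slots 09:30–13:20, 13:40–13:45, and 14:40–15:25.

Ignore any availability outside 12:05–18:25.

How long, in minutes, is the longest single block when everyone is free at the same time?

Ines free within 09:30–19:00: 09:30–11:10, 12:00–15:35, 16:25–16:30, 17:45–18:30.
Ines ∩ Eitan: 10:25–11:10, 12:30–13:05, 13:45–14:40, 16:25–16:30, 17:45–18:30.
Ines ∩ Eitan ∩ Maya: 12:30–13:00, 16:25–16:30.
Ines ∩ Eitan ∩ Maya ∩ Elena: 12:30–13:00.
Restricted to 12:05–18:25: 12:30–13:00.
Single common window of 30 minutes.

30 minutes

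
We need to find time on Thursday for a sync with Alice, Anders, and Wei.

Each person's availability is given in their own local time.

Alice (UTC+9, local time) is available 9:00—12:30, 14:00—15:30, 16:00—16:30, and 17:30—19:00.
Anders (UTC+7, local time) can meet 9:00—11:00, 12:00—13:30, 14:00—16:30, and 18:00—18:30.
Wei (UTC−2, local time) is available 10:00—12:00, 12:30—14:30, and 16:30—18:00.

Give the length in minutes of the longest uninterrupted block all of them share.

0 minutes

Alice → UTC: 00:00–03:30, 05:00–06:30, 07:00–07:30, 08:30–10:00.
Anders → UTC: 02:00–04:00, 05:00–06:30, 07:00–09:30, 11:00–11:30.
Wei → UTC: 12:00–14:00, 14:30–16:30, 18:30–20:00.
Alice ∩ Anders: 02:00–03:30, 05:00–06:30, 07:00–07:30, 08:30–09:30.
Alice ∩ Anders ∩ Wei: (none).
No common window.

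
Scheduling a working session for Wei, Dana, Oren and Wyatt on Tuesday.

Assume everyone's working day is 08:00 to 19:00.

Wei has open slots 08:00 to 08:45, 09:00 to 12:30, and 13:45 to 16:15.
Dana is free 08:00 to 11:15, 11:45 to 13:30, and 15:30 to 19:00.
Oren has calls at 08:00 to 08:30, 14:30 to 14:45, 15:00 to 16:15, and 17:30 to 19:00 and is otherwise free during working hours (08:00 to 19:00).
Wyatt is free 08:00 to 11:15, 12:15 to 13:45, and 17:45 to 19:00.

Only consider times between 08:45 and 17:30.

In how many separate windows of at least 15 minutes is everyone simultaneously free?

2

Oren free within 08:00–19:00: 08:30–14:30, 14:45–15:00, 16:15–17:30.
Wei ∩ Dana: 08:00–08:45, 09:00–11:15, 11:45–12:30, 15:30–16:15.
Wei ∩ Dana ∩ Oren: 08:30–08:45, 09:00–11:15, 11:45–12:30.
Wei ∩ Dana ∩ Oren ∩ Wyatt: 08:30–08:45, 09:00–11:15, 12:15–12:30.
Restricted to 08:45–17:30: 09:00–11:15, 12:15–12:30.
Windows ≥ 15 min: 09:00–11:15, 12:15–12:30.
That's 2 windows.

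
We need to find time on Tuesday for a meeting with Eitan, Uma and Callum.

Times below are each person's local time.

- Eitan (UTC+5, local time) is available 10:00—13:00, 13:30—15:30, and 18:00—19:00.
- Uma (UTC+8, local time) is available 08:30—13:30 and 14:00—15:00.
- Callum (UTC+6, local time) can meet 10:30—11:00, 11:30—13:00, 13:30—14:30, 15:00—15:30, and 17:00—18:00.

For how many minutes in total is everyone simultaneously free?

60 minutes

Eitan → UTC: 05:00–08:00, 08:30–10:30, 13:00–14:00.
Uma → UTC: 00:30–05:30, 06:00–07:00.
Callum → UTC: 04:30–05:00, 05:30–07:00, 07:30–08:30, 09:00–09:30, 11:00–12:00.
Eitan ∩ Uma: 05:00–05:30, 06:00–07:00.
Eitan ∩ Uma ∩ Callum: 06:00–07:00.
Total common minutes: 60.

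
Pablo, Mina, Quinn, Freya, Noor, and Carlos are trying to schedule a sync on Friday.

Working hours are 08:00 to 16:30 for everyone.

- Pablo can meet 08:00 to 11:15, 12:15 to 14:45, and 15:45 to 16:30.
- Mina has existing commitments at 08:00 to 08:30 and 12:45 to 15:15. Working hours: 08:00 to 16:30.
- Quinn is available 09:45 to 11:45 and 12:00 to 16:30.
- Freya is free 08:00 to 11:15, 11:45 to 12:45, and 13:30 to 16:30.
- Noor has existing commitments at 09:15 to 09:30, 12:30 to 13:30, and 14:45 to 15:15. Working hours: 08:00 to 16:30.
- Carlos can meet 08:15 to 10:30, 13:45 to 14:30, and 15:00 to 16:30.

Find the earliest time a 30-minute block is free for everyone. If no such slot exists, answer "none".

Mina free within 08:00–16:30: 08:30–12:45, 15:15–16:30.
Noor free within 08:00–16:30: 08:00–09:15, 09:30–12:30, 13:30–14:45, 15:15–16:30.
Pablo ∩ Mina: 08:30–11:15, 12:15–12:45, 15:45–16:30.
Pablo ∩ Mina ∩ Quinn: 09:45–11:15, 12:15–12:45, 15:45–16:30.
Pablo ∩ Mina ∩ Quinn ∩ Freya: 09:45–11:15, 12:15–12:45, 15:45–16:30.
Pablo ∩ Mina ∩ Quinn ∩ Freya ∩ Noor: 09:45–11:15, 12:15–12:30, 15:45–16:30.
Pablo ∩ Mina ∩ Quinn ∩ Freya ∩ Noor ∩ Carlos: 09:45–10:30, 15:45–16:30.
Windows ≥ 30 min: 09:45–10:30, 15:45–16:30.
Earliest such window starts at 09:45.

09:45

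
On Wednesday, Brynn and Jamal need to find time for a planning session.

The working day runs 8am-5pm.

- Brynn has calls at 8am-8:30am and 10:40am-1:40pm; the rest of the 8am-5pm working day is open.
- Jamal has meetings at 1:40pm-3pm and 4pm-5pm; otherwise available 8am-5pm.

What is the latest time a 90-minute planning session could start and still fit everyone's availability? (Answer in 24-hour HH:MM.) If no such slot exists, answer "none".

09:10

Brynn free within 08:00–17:00: 08:30–10:40, 13:40–17:00.
Jamal free within 08:00–17:00: 08:00–13:40, 15:00–16:00.
Brynn ∩ Jamal: 08:30–10:40, 15:00–16:00.
Windows ≥ 90 min: 08:30–10:40.
Latest start in the last window 08:30–10:40 is 10:40 − 90 min = 09:10.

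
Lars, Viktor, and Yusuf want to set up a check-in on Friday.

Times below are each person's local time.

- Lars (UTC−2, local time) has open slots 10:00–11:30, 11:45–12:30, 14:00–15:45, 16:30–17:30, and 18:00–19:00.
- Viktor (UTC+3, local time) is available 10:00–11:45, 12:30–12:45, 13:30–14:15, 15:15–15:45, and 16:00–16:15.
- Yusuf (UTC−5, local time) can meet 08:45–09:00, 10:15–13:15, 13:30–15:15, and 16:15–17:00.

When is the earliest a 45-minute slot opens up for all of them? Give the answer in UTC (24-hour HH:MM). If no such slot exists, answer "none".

none

Lars → UTC: 12:00–13:30, 13:45–14:30, 16:00–17:45, 18:30–19:30, 20:00–21:00.
Viktor → UTC: 07:00–08:45, 09:30–09:45, 10:30–11:15, 12:15–12:45, 13:00–13:15.
Yusuf → UTC: 13:45–14:00, 15:15–18:15, 18:30–20:15, 21:15–22:00.
Lars ∩ Viktor: 12:15–12:45, 13:00–13:15.
Lars ∩ Viktor ∩ Yusuf: (none).
Windows ≥ 45 min: (none).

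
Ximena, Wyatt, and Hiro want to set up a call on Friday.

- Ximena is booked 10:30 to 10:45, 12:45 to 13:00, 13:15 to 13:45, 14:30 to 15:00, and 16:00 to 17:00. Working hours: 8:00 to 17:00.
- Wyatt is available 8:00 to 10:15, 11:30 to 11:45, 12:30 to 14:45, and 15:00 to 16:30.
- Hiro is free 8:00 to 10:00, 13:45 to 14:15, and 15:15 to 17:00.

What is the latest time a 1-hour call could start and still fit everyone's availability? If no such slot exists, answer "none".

09:00

Ximena free within 08:00–17:00: 08:00–10:30, 10:45–12:45, 13:00–13:15, 13:45–14:30, 15:00–16:00.
Ximena ∩ Wyatt: 08:00–10:15, 11:30–11:45, 12:30–12:45, 13:00–13:15, 13:45–14:30, 15:00–16:00.
Ximena ∩ Wyatt ∩ Hiro: 08:00–10:00, 13:45–14:15, 15:15–16:00.
Windows ≥ 60 min: 08:00–10:00.
Latest start in the last window 08:00–10:00 is 10:00 − 60 min = 09:00.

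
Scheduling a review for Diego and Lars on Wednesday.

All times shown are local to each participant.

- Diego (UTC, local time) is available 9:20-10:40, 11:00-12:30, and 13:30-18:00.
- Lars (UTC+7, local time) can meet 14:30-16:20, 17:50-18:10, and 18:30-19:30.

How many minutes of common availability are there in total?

Diego → UTC: 09:20–10:40, 11:00–12:30, 13:30–18:00.
Lars → UTC: 07:30–09:20, 10:50–11:10, 11:30–12:30.
Diego ∩ Lars: 11:00–11:10, 11:30–12:30.
Total common minutes: 10 + 60 = 70.

70 minutes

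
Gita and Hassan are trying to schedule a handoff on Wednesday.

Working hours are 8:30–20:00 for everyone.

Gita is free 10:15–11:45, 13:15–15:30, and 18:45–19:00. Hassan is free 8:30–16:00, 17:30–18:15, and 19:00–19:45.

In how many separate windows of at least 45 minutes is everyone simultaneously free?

Gita ∩ Hassan: 10:15–11:45, 13:15–15:30.
Windows ≥ 45 min: 10:15–11:45, 13:15–15:30.
That's 2 windows.

2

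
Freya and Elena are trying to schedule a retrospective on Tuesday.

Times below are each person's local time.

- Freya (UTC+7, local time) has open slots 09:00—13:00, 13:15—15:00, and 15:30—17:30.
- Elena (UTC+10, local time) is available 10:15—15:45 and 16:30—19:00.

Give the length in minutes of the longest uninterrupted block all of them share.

225 minutes

Freya → UTC: 02:00–06:00, 06:15–08:00, 08:30–10:30.
Elena → UTC: 00:15–05:45, 06:30–09:00.
Freya ∩ Elena: 02:00–05:45, 06:30–08:00, 08:30–09:00.
Common window lengths: 225, 90, 30 min; longest is 225.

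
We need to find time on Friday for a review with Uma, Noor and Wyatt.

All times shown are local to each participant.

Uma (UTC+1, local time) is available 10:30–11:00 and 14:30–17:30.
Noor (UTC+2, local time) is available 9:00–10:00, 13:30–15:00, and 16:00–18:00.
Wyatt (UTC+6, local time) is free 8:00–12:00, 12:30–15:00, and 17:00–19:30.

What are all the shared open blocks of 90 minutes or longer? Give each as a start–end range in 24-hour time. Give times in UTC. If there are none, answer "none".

none

Uma → UTC: 09:30–10:00, 13:30–16:30.
Noor → UTC: 07:00–08:00, 11:30–13:00, 14:00–16:00.
Wyatt → UTC: 02:00–06:00, 06:30–09:00, 11:00–13:30.
Uma ∩ Noor: 14:00–16:00.
Uma ∩ Noor ∩ Wyatt: (none).
Windows ≥ 90 min: (none).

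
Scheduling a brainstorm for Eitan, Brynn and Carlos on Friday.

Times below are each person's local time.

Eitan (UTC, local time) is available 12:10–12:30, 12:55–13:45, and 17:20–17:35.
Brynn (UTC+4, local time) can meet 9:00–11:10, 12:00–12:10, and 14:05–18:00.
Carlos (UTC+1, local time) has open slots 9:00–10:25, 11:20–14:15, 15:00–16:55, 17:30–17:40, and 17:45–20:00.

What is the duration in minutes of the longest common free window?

20 minutes

Eitan → UTC: 12:10–12:30, 12:55–13:45, 17:20–17:35.
Brynn → UTC: 05:00–07:10, 08:00–08:10, 10:05–14:00.
Carlos → UTC: 08:00–09:25, 10:20–13:15, 14:00–15:55, 16:30–16:40, 16:45–19:00.
Eitan ∩ Brynn: 12:10–12:30, 12:55–13:45.
Eitan ∩ Brynn ∩ Carlos: 12:10–12:30, 12:55–13:15.
Common window lengths: 20, 20 min; longest is 20.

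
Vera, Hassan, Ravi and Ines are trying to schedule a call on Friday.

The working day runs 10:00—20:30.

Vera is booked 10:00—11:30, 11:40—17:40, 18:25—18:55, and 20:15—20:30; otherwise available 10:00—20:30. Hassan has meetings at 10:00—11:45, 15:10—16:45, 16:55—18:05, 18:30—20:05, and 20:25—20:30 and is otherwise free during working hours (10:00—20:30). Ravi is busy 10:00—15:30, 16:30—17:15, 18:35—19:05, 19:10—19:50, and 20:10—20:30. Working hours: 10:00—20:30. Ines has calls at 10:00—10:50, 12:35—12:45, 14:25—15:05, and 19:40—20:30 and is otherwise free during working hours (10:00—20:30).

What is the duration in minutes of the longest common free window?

20 minutes

Vera free within 10:00–20:30: 11:30–11:40, 17:40–18:25, 18:55–20:15.
Hassan free within 10:00–20:30: 11:45–15:10, 16:45–16:55, 18:05–18:30, 20:05–20:25.
Ravi free within 10:00–20:30: 15:30–16:30, 17:15–18:35, 19:05–19:10, 19:50–20:10.
Ines free within 10:00–20:30: 10:50–12:35, 12:45–14:25, 15:05–19:40.
Vera ∩ Hassan: 18:05–18:25, 20:05–20:15.
Vera ∩ Hassan ∩ Ravi: 18:05–18:25, 20:05–20:10.
Vera ∩ Hassan ∩ Ravi ∩ Ines: 18:05–18:25.
Single common window of 20 minutes.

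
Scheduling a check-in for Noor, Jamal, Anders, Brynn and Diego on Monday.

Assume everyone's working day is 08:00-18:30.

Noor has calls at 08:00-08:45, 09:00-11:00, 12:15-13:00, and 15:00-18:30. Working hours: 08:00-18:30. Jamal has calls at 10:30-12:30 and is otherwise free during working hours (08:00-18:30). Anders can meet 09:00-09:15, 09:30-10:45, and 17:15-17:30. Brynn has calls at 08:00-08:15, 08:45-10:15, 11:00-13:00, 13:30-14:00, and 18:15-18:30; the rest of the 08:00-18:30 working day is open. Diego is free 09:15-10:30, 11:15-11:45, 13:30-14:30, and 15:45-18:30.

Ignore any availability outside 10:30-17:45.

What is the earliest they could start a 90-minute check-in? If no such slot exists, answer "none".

none

Noor free within 08:00–18:30: 08:45–09:00, 11:00–12:15, 13:00–15:00.
Jamal free within 08:00–18:30: 08:00–10:30, 12:30–18:30.
Brynn free within 08:00–18:30: 08:15–08:45, 10:15–11:00, 13:00–13:30, 14:00–18:15.
Noor ∩ Jamal: 08:45–09:00, 13:00–15:00.
Noor ∩ Jamal ∩ Anders: (none).
Noor ∩ Jamal ∩ Anders ∩ Brynn: (none).
Noor ∩ Jamal ∩ Anders ∩ Brynn ∩ Diego: (none).
Restricted to 10:30–17:45: (none).
Windows ≥ 90 min: (none).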